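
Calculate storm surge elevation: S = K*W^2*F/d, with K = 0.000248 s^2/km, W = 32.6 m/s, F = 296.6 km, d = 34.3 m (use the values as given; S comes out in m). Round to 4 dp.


S = K * W^2 * F / d
W^2 = 32.6^2 = 1062.76
S = 0.000248 * 1062.76 * 296.6 / 34.3
Numerator = 0.000248 * 1062.76 * 296.6 = 78.173225
S = 78.173225 / 34.3 = 2.2791 m

2.2791


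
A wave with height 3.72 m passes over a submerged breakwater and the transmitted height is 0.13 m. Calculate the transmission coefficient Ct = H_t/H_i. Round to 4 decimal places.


Ct = H_t / H_i
Ct = 0.13 / 3.72
Ct = 0.0349

0.0349


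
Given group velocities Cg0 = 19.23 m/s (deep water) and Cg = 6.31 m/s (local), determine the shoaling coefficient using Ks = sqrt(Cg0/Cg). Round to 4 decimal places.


Ks = sqrt(Cg0 / Cg)
Ks = sqrt(19.23 / 6.31)
Ks = sqrt(3.0475)
Ks = 1.7457

1.7457


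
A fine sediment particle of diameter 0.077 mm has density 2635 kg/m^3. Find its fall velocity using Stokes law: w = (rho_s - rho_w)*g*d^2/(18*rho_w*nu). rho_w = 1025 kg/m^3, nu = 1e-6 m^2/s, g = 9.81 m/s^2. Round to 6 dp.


w = (rho_s - rho_w) * g * d^2 / (18 * rho_w * nu)
d = 0.077 mm = 0.000077 m
rho_s - rho_w = 2635 - 1025 = 1610
Numerator = 1610 * 9.81 * (0.000077)^2 = 0.000093643219
Denominator = 18 * 1025 * 1e-6 = 0.018450
w = 0.005076 m/s

0.005076


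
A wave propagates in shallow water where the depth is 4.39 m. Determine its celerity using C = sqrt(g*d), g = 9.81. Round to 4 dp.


Using the shallow-water approximation:
C = sqrt(g * d) = sqrt(9.81 * 4.39)
C = sqrt(43.0659)
C = 6.5625 m/s

6.5625


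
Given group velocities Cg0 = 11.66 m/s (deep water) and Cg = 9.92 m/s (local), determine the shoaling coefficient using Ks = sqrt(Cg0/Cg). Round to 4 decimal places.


Ks = sqrt(Cg0 / Cg)
Ks = sqrt(11.66 / 9.92)
Ks = sqrt(1.1754)
Ks = 1.0842

1.0842


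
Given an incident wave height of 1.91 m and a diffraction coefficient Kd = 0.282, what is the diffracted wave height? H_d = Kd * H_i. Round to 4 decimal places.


H_d = Kd * H_i
H_d = 0.282 * 1.91
H_d = 0.5386 m

0.5386


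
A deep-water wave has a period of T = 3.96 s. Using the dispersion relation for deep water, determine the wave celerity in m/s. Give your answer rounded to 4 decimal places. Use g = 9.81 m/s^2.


We use the deep-water celerity formula:
C = g * T / (2 * pi)
C = 9.81 * 3.96 / (2 * 3.14159...)
C = 38.847600 / 6.283185
C = 6.1828 m/s

6.1828


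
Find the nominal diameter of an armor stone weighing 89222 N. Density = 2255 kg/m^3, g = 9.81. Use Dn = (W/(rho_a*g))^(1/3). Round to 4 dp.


V = W / (rho_a * g)
V = 89222 / (2255 * 9.81)
V = 89222 / 22121.55
V = 4.033262 m^3
Dn = V^(1/3) = 4.033262^(1/3)
Dn = 1.5918 m

1.5918


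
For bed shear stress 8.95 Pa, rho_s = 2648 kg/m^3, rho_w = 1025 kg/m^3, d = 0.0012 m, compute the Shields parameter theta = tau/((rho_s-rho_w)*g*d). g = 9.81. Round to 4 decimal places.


theta = tau / ((rho_s - rho_w) * g * d)
rho_s - rho_w = 2648 - 1025 = 1623
Denominator = 1623 * 9.81 * 0.0012 = 19.105956
theta = 8.95 / 19.105956
theta = 0.4684

0.4684


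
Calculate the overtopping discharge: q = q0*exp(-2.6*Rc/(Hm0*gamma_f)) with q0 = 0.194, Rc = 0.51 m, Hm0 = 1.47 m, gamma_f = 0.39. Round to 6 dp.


q = q0 * exp(-2.6 * Rc / (Hm0 * gamma_f))
Exponent = -2.6 * 0.51 / (1.47 * 0.39)
= -2.6 * 0.51 / 0.5733
= -2.312925
exp(-2.312925) = 0.098971
q = 0.194 * 0.098971
q = 0.019200 m^3/s/m

0.019200


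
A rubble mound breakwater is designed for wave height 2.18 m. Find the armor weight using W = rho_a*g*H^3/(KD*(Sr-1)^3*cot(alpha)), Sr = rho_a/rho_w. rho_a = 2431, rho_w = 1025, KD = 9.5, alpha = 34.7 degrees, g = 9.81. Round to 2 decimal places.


Sr = rho_a / rho_w = 2431 / 1025 = 2.371707
(Sr - 1) = 1.371707
(Sr - 1)^3 = 2.580978
cot(34.7) = 1 / tan(34.7) = 1 / 0.692433 = 1.444183
Numerator = 2431 * 9.81 * 2.18^3 = 247071.9524
Denominator = 9.5 * 2.580978 * 1.444183 = 35.410358
W = 247071.9524 / 35.410358
W = 6977.39 N

6977.39


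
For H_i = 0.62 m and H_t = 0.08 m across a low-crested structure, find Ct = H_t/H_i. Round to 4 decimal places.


Ct = H_t / H_i
Ct = 0.08 / 0.62
Ct = 0.1290

0.1290


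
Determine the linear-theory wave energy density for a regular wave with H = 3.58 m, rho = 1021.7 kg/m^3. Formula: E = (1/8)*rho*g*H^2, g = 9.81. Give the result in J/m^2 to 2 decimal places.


E = (1/8) * rho * g * H^2
E = (1/8) * 1021.7 * 9.81 * 3.58^2
E = 0.125 * 1021.7 * 9.81 * 12.8164
E = 16057.15 J/m^2

16057.15


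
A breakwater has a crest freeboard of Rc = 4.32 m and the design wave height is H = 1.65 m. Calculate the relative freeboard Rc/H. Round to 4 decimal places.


Relative freeboard = Rc / H
= 4.32 / 1.65
= 2.6182

2.6182


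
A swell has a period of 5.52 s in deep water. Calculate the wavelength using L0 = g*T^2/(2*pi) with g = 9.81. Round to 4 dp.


L0 = g * T^2 / (2 * pi)
L0 = 9.81 * 5.52^2 / (2 * pi)
L0 = 9.81 * 30.4704 / 6.28319
L0 = 298.9146 / 6.28319
L0 = 47.5737 m

47.5737


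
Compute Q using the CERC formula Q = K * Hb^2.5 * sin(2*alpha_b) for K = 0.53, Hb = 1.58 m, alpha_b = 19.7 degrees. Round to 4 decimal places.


Q = K * Hb^2.5 * sin(2 * alpha_b)
Hb^2.5 = 1.58^2.5 = 3.137926
sin(2 * 19.7) = sin(39.4) = 0.634731
Q = 0.53 * 3.137926 * 0.634731
Q = 1.0556 m^3/s

1.0556


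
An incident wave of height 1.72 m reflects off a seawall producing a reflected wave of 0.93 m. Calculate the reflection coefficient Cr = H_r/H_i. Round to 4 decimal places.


Cr = H_r / H_i
Cr = 0.93 / 1.72
Cr = 0.5407

0.5407


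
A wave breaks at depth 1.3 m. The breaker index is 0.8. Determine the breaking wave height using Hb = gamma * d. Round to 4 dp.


Hb = gamma * d
Hb = 0.8 * 1.3
Hb = 1.0400 m

1.0400


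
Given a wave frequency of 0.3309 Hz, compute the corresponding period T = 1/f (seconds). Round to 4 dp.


T = 1 / f
T = 1 / 0.3309
T = 3.0221 s

3.0221


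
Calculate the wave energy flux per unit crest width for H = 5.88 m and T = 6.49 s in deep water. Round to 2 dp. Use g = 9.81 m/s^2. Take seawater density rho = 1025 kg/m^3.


P = rho * g^2 * H^2 * T / (32 * pi)
P = 1025 * 9.81^2 * 5.88^2 * 6.49 / (32 * pi)
P = 1025 * 96.2361 * 34.5744 * 6.49 / 100.53096
P = 220171.64 W/m

220171.64


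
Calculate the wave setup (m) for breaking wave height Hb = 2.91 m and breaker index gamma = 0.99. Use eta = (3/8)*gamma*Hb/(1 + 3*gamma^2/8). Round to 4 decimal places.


eta = (3/8) * gamma * Hb / (1 + 3*gamma^2/8)
Numerator = (3/8) * 0.99 * 2.91 = 1.080337
Denominator = 1 + 3*0.99^2/8 = 1 + 0.367538 = 1.367538
eta = 1.080337 / 1.367538
eta = 0.7900 m

0.7900


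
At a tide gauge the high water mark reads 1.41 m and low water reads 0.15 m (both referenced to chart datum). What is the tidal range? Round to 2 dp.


Tidal range = High water - Low water
Tidal range = 1.41 - (0.15)
Tidal range = 1.26 m

1.26


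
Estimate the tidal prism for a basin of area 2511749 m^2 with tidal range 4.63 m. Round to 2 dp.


Tidal prism = Area * Tidal range
P = 2511749 * 4.63
P = 11629397.87 m^3

11629397.87


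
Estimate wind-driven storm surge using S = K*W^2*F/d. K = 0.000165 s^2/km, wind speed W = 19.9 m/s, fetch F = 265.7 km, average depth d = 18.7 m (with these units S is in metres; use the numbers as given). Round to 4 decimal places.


S = K * W^2 * F / d
W^2 = 19.9^2 = 396.01
S = 0.000165 * 396.01 * 265.7 / 18.7
Numerator = 0.000165 * 396.01 * 265.7 = 17.361276
S = 17.361276 / 18.7 = 0.9284 m

0.9284


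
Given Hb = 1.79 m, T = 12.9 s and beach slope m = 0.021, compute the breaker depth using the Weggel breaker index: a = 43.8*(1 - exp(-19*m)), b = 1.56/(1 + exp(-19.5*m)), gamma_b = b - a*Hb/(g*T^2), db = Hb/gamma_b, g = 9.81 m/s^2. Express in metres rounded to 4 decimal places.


a = 43.8 * (1 - exp(-19 * m))
exp(-19 * 0.021) = exp(-0.3990) = 0.670991
a = 43.8 * (1 - 0.670991) = 14.410607
b = 1.56 / (1 + exp(-19.5 * m))
exp(-19.5 * 0.021) = exp(-0.4095) = 0.663982
b = 1.56 / (1 + 0.663982) = 0.937510
Hb / (g * T^2) = 1.79 / (9.81 * 12.9^2) = 1.79 / 1632.4821 = 0.00109649
gamma_b = b - a * Hb/(g*T^2) = 0.937510 - 14.410607 * 0.00109649 = 0.921709
db = Hb / gamma_b = 1.79 / 0.921709
db = 1.9420 m

1.9420


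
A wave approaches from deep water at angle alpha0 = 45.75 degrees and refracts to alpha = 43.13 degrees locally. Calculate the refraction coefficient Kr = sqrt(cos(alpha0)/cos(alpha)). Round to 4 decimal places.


Kr = sqrt(cos(alpha0) / cos(alpha))
cos(45.75) = 0.697790
cos(43.13) = 0.729804
Kr = sqrt(0.697790 / 0.729804)
Kr = sqrt(0.956134)
Kr = 0.9778

0.9778


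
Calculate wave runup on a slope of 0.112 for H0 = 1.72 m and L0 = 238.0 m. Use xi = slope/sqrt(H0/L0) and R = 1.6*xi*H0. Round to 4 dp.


xi = slope / sqrt(H0/L0)
H0/L0 = 1.72/238.0 = 0.007227
sqrt(0.007227) = 0.085011
xi = 0.112 / 0.085011 = 1.317475
R = 1.6 * xi * H0 = 1.6 * 1.317475 * 1.72
R = 3.6257 m

3.6257


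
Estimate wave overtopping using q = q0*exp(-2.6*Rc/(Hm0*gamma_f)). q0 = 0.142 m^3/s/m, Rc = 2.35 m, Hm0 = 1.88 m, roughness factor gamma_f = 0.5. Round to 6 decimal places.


q = q0 * exp(-2.6 * Rc / (Hm0 * gamma_f))
Exponent = -2.6 * 2.35 / (1.88 * 0.5)
= -2.6 * 2.35 / 0.9400
= -6.500000
exp(-6.500000) = 0.001503
q = 0.142 * 0.001503
q = 0.000213 m^3/s/m

0.000213


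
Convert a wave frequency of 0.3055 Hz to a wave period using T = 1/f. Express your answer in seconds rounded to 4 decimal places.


T = 1 / f
T = 1 / 0.3055
T = 3.2733 s

3.2733


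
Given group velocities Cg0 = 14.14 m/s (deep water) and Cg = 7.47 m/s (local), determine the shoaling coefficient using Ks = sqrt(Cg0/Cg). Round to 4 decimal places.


Ks = sqrt(Cg0 / Cg)
Ks = sqrt(14.14 / 7.47)
Ks = sqrt(1.8929)
Ks = 1.3758

1.3758


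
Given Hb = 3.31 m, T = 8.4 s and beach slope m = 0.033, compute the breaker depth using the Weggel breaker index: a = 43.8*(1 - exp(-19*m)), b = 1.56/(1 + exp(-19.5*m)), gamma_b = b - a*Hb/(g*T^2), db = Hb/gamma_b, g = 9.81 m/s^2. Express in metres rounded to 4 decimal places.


a = 43.8 * (1 - exp(-19 * m))
exp(-19 * 0.033) = exp(-0.6270) = 0.534192
a = 43.8 * (1 - 0.534192) = 20.402391
b = 1.56 / (1 + exp(-19.5 * m))
exp(-19.5 * 0.033) = exp(-0.6435) = 0.525450
b = 1.56 / (1 + 0.525450) = 1.022649
Hb / (g * T^2) = 3.31 / (9.81 * 8.4^2) = 3.31 / 692.1936 = 0.00478190
gamma_b = b - a * Hb/(g*T^2) = 1.022649 - 20.402391 * 0.00478190 = 0.925087
db = Hb / gamma_b = 3.31 / 0.925087
db = 3.5780 m

3.5780


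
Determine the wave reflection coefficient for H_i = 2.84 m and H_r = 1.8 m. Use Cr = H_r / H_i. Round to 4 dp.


Cr = H_r / H_i
Cr = 1.8 / 2.84
Cr = 0.6338

0.6338


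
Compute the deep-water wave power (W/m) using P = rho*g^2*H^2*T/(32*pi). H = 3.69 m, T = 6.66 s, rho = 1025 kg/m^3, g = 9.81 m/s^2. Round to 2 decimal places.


P = rho * g^2 * H^2 * T / (32 * pi)
P = 1025 * 9.81^2 * 3.69^2 * 6.66 / (32 * pi)
P = 1025 * 96.2361 * 13.6161 * 6.66 / 100.53096
P = 88979.30 W/m

88979.30


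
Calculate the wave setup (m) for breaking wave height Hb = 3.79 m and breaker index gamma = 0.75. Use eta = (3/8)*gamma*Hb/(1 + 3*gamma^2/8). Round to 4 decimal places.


eta = (3/8) * gamma * Hb / (1 + 3*gamma^2/8)
Numerator = (3/8) * 0.75 * 3.79 = 1.065937
Denominator = 1 + 3*0.75^2/8 = 1 + 0.210938 = 1.210938
eta = 1.065937 / 1.210938
eta = 0.8803 m

0.8803


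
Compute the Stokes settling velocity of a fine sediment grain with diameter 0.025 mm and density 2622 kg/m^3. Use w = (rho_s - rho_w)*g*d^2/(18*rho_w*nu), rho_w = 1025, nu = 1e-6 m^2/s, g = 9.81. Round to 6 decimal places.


w = (rho_s - rho_w) * g * d^2 / (18 * rho_w * nu)
d = 0.025 mm = 0.000025 m
rho_s - rho_w = 2622 - 1025 = 1597
Numerator = 1597 * 9.81 * (0.000025)^2 = 0.000009791606
Denominator = 18 * 1025 * 1e-6 = 0.018450
w = 0.000531 m/s

0.000531


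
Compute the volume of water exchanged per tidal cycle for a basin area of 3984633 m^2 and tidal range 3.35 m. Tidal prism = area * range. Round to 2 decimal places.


Tidal prism = Area * Tidal range
P = 3984633 * 3.35
P = 13348520.55 m^3

13348520.55


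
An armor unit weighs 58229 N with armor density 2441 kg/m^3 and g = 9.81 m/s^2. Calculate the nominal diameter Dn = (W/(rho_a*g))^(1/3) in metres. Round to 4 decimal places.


V = W / (rho_a * g)
V = 58229 / (2441 * 9.81)
V = 58229 / 23946.21
V = 2.431658 m^3
Dn = V^(1/3) = 2.431658^(1/3)
Dn = 1.3447 m

1.3447


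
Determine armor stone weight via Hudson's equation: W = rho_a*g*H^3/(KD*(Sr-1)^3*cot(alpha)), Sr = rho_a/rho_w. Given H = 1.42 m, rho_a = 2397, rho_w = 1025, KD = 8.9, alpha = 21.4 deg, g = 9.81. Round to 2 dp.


Sr = rho_a / rho_w = 2397 / 1025 = 2.338537
(Sr - 1) = 1.338537
(Sr - 1)^3 = 2.398229
cot(21.4) = 1 / tan(21.4) = 1 / 0.391896 = 2.551699
Numerator = 2397 * 9.81 * 1.42^3 = 67328.9861
Denominator = 8.9 * 2.398229 * 2.551699 = 54.464087
W = 67328.9861 / 54.464087
W = 1236.21 N

1236.21


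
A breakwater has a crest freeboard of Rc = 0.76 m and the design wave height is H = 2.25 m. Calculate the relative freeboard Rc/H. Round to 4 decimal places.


Relative freeboard = Rc / H
= 0.76 / 2.25
= 0.3378

0.3378


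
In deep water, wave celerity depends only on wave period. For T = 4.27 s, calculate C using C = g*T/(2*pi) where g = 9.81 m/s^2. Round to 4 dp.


We use the deep-water celerity formula:
C = g * T / (2 * pi)
C = 9.81 * 4.27 / (2 * 3.14159...)
C = 41.888700 / 6.283185
C = 6.6668 m/s

6.6668


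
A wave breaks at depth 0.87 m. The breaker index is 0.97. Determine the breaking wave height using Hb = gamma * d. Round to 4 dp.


Hb = gamma * d
Hb = 0.97 * 0.87
Hb = 0.8439 m

0.8439


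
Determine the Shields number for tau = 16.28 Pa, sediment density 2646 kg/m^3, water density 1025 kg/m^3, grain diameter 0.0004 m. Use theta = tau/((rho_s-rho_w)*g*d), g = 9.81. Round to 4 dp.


theta = tau / ((rho_s - rho_w) * g * d)
rho_s - rho_w = 2646 - 1025 = 1621
Denominator = 1621 * 9.81 * 0.0004 = 6.360804
theta = 16.28 / 6.360804
theta = 2.5594

2.5594


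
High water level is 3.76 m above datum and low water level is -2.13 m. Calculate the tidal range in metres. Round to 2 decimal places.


Tidal range = High water - Low water
Tidal range = 3.76 - (-2.13)
Tidal range = 5.89 m

5.89


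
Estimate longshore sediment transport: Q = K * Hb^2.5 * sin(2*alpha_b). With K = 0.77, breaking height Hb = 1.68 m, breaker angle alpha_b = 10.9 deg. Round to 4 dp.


Q = K * Hb^2.5 * sin(2 * alpha_b)
Hb^2.5 = 1.68^2.5 = 3.658249
sin(2 * 10.9) = sin(21.8) = 0.371368
Q = 0.77 * 3.658249 * 0.371368
Q = 1.0461 m^3/s

1.0461


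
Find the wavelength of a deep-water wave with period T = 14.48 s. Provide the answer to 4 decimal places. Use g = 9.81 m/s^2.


L0 = g * T^2 / (2 * pi)
L0 = 9.81 * 14.48^2 / (2 * pi)
L0 = 9.81 * 209.6704 / 6.28319
L0 = 2056.8666 / 6.28319
L0 = 327.3605 m

327.3605


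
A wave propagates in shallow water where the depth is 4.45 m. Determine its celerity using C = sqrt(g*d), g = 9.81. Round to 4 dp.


Using the shallow-water approximation:
C = sqrt(g * d) = sqrt(9.81 * 4.45)
C = sqrt(43.6545)
C = 6.6072 m/s

6.6072


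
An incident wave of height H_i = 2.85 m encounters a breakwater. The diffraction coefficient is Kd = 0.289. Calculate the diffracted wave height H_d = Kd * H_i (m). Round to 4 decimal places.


H_d = Kd * H_i
H_d = 0.289 * 2.85
H_d = 0.8237 m

0.8237


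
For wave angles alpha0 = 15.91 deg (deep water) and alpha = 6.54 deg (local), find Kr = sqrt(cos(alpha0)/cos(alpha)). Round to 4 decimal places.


Kr = sqrt(cos(alpha0) / cos(alpha))
cos(15.91) = 0.961693
cos(6.54) = 0.993493
Kr = sqrt(0.961693 / 0.993493)
Kr = sqrt(0.967993)
Kr = 0.9839

0.9839


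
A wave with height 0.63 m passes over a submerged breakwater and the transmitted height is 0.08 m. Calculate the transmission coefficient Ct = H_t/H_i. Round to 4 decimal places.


Ct = H_t / H_i
Ct = 0.08 / 0.63
Ct = 0.1270

0.1270


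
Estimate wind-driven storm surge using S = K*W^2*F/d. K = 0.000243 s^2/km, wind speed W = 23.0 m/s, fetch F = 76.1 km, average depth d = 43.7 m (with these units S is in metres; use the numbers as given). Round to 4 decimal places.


S = K * W^2 * F / d
W^2 = 23.0^2 = 529.00
S = 0.000243 * 529.00 * 76.1 / 43.7
Numerator = 0.000243 * 529.00 * 76.1 = 9.782427
S = 9.782427 / 43.7 = 0.2239 m

0.2239


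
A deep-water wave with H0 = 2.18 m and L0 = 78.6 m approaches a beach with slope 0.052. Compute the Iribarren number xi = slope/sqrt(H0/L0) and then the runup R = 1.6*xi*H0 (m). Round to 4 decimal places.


xi = slope / sqrt(H0/L0)
H0/L0 = 2.18/78.6 = 0.027735
sqrt(0.027735) = 0.166539
xi = 0.052 / 0.166539 = 0.312238
R = 1.6 * xi * H0 = 1.6 * 0.312238 * 2.18
R = 1.0891 m

1.0891


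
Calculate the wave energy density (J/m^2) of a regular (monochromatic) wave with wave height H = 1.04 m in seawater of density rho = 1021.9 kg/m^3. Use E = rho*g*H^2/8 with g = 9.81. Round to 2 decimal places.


E = (1/8) * rho * g * H^2
E = (1/8) * 1021.9 * 9.81 * 1.04^2
E = 0.125 * 1021.9 * 9.81 * 1.0816
E = 1355.36 J/m^2

1355.36


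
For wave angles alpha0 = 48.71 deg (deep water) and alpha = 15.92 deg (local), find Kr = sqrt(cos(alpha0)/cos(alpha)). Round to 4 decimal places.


Kr = sqrt(cos(alpha0) / cos(alpha))
cos(48.71) = 0.659871
cos(15.92) = 0.961646
Kr = sqrt(0.659871 / 0.961646)
Kr = sqrt(0.686189)
Kr = 0.8284

0.8284


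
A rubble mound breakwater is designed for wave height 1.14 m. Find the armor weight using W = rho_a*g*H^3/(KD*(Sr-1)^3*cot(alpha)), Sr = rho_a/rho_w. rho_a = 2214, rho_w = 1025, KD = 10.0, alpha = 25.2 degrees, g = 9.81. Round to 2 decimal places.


Sr = rho_a / rho_w = 2214 / 1025 = 2.160000
(Sr - 1) = 1.160000
(Sr - 1)^3 = 1.560896
cot(25.2) = 1 / tan(25.2) = 1 / 0.470564 = 2.125108
Numerator = 2214 * 9.81 * 1.14^3 = 32178.1579
Denominator = 10.0 * 1.560896 * 2.125108 = 33.170728
W = 32178.1579 / 33.170728
W = 970.08 N

970.08


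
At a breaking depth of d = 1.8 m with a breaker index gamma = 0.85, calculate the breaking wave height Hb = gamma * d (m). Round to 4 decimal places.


Hb = gamma * d
Hb = 0.85 * 1.8
Hb = 1.5300 m

1.5300


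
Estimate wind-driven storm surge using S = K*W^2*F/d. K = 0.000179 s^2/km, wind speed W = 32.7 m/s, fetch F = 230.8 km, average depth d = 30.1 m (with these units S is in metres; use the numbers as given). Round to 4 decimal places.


S = K * W^2 * F / d
W^2 = 32.7^2 = 1069.29
S = 0.000179 * 1069.29 * 230.8 / 30.1
Numerator = 0.000179 * 1069.29 * 230.8 = 44.175792
S = 44.175792 / 30.1 = 1.4676 m

1.4676


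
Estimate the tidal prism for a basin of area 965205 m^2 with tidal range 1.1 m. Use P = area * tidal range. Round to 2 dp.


Tidal prism = Area * Tidal range
P = 965205 * 1.1
P = 1061725.50 m^3

1061725.50


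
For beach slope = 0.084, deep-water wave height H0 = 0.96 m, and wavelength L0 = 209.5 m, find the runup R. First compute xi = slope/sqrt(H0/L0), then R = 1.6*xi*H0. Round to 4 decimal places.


xi = slope / sqrt(H0/L0)
H0/L0 = 0.96/209.5 = 0.004582
sqrt(0.004582) = 0.067693
xi = 0.084 / 0.067693 = 1.240897
R = 1.6 * xi * H0 = 1.6 * 1.240897 * 0.96
R = 1.9060 m

1.9060


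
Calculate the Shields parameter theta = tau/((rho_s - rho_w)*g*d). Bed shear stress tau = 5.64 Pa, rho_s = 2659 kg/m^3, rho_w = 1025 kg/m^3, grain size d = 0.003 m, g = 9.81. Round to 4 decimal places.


theta = tau / ((rho_s - rho_w) * g * d)
rho_s - rho_w = 2659 - 1025 = 1634
Denominator = 1634 * 9.81 * 0.003 = 48.088620
theta = 5.64 / 48.088620
theta = 0.1173

0.1173


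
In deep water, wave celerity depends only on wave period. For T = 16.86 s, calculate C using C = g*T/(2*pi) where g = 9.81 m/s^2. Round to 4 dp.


We use the deep-water celerity formula:
C = g * T / (2 * pi)
C = 9.81 * 16.86 / (2 * 3.14159...)
C = 165.396600 / 6.283185
C = 26.3237 m/s

26.3237


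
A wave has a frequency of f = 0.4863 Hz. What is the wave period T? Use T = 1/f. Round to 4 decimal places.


T = 1 / f
T = 1 / 0.4863
T = 2.0563 s

2.0563


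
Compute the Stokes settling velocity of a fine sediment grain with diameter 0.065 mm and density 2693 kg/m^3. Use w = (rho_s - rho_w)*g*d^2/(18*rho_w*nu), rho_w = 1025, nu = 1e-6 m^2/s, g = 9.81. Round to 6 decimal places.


w = (rho_s - rho_w) * g * d^2 / (18 * rho_w * nu)
d = 0.065 mm = 0.000065 m
rho_s - rho_w = 2693 - 1025 = 1668
Numerator = 1668 * 9.81 * (0.000065)^2 = 0.000069134013
Denominator = 18 * 1025 * 1e-6 = 0.018450
w = 0.003747 m/s

0.003747


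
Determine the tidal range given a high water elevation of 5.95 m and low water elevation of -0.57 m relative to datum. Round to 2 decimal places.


Tidal range = High water - Low water
Tidal range = 5.95 - (-0.57)
Tidal range = 6.52 m

6.52


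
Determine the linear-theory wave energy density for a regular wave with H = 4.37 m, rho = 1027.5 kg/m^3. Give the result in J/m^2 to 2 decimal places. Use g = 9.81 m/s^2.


E = (1/8) * rho * g * H^2
E = (1/8) * 1027.5 * 9.81 * 4.37^2
E = 0.125 * 1027.5 * 9.81 * 19.0969
E = 24061.56 J/m^2

24061.56


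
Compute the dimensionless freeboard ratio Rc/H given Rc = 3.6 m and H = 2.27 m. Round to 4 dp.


Relative freeboard = Rc / H
= 3.6 / 2.27
= 1.5859

1.5859


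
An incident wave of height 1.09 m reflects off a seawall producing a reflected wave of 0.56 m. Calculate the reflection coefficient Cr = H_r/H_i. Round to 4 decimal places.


Cr = H_r / H_i
Cr = 0.56 / 1.09
Cr = 0.5138

0.5138


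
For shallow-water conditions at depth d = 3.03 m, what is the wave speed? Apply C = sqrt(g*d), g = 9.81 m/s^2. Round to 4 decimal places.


Using the shallow-water approximation:
C = sqrt(g * d) = sqrt(9.81 * 3.03)
C = sqrt(29.7243)
C = 5.4520 m/s

5.4520


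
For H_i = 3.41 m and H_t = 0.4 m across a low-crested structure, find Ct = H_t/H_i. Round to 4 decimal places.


Ct = H_t / H_i
Ct = 0.4 / 3.41
Ct = 0.1173

0.1173


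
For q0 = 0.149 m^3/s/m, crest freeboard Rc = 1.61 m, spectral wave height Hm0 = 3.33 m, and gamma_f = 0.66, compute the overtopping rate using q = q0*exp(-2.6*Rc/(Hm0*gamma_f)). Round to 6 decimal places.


q = q0 * exp(-2.6 * Rc / (Hm0 * gamma_f))
Exponent = -2.6 * 1.61 / (3.33 * 0.66)
= -2.6 * 1.61 / 2.1978
= -1.904632
exp(-1.904632) = 0.148877
q = 0.149 * 0.148877
q = 0.022183 m^3/s/m

0.022183


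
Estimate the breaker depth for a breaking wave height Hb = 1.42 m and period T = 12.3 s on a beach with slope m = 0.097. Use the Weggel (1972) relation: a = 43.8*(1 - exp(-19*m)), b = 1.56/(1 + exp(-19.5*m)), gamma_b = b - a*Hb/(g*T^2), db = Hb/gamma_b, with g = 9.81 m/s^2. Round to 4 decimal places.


a = 43.8 * (1 - exp(-19 * m))
exp(-19 * 0.097) = exp(-1.8430) = 0.158342
a = 43.8 * (1 - 0.158342) = 36.864634
b = 1.56 / (1 + exp(-19.5 * m))
exp(-19.5 * 0.097) = exp(-1.8915) = 0.150845
b = 1.56 / (1 + 0.150845) = 1.355525
Hb / (g * T^2) = 1.42 / (9.81 * 12.3^2) = 1.42 / 1484.1549 = 0.00095677
gamma_b = b - a * Hb/(g*T^2) = 1.355525 - 36.864634 * 0.00095677 = 1.320254
db = Hb / gamma_b = 1.42 / 1.320254
db = 1.0756 m

1.0756


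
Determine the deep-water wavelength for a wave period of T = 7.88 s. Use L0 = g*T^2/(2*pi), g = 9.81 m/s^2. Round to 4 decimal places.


L0 = g * T^2 / (2 * pi)
L0 = 9.81 * 7.88^2 / (2 * pi)
L0 = 9.81 * 62.0944 / 6.28319
L0 = 609.1461 / 6.28319
L0 = 96.9486 m

96.9486


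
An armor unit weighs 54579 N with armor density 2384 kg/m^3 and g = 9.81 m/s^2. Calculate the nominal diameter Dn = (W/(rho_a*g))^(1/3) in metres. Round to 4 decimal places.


V = W / (rho_a * g)
V = 54579 / (2384 * 9.81)
V = 54579 / 23387.04
V = 2.333728 m^3
Dn = V^(1/3) = 2.333728^(1/3)
Dn = 1.3264 m

1.3264


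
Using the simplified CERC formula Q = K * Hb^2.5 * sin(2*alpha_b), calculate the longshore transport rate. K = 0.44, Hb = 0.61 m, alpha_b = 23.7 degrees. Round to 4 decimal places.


Q = K * Hb^2.5 * sin(2 * alpha_b)
Hb^2.5 = 0.61^2.5 = 0.290619
sin(2 * 23.7) = sin(47.4) = 0.736097
Q = 0.44 * 0.290619 * 0.736097
Q = 0.0941 m^3/s

0.0941


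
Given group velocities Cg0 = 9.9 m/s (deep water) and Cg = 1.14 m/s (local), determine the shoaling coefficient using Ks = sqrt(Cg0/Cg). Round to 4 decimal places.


Ks = sqrt(Cg0 / Cg)
Ks = sqrt(9.9 / 1.14)
Ks = sqrt(8.6842)
Ks = 2.9469

2.9469


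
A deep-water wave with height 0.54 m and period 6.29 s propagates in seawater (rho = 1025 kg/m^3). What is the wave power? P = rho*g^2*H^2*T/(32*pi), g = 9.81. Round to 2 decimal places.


P = rho * g^2 * H^2 * T / (32 * pi)
P = 1025 * 9.81^2 * 0.54^2 * 6.29 / (32 * pi)
P = 1025 * 96.2361 * 0.2916 * 6.29 / 100.53096
P = 1799.70 W/m

1799.70


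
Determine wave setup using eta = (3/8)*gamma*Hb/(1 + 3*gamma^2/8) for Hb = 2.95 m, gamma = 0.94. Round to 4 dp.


eta = (3/8) * gamma * Hb / (1 + 3*gamma^2/8)
Numerator = (3/8) * 0.94 * 2.95 = 1.039875
Denominator = 1 + 3*0.94^2/8 = 1 + 0.331350 = 1.331350
eta = 1.039875 / 1.331350
eta = 0.7811 m

0.7811


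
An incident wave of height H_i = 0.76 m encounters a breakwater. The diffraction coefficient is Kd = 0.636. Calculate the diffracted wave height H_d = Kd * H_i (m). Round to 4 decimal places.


H_d = Kd * H_i
H_d = 0.636 * 0.76
H_d = 0.4834 m

0.4834


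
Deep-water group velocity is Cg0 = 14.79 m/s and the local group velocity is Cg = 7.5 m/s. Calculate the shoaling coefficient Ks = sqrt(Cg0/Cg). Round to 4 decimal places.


Ks = sqrt(Cg0 / Cg)
Ks = sqrt(14.79 / 7.5)
Ks = sqrt(1.9720)
Ks = 1.4043

1.4043


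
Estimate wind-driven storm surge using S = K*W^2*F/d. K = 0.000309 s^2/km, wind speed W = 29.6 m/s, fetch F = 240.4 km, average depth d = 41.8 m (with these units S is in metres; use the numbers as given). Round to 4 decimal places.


S = K * W^2 * F / d
W^2 = 29.6^2 = 876.16
S = 0.000309 * 876.16 * 240.4 / 41.8
Numerator = 0.000309 * 876.16 * 240.4 = 65.084319
S = 65.084319 / 41.8 = 1.5570 m

1.5570


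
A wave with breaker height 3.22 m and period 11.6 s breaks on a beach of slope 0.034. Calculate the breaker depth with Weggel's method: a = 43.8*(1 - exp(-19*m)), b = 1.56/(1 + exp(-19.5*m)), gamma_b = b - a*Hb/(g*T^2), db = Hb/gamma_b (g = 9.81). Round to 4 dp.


a = 43.8 * (1 - exp(-19 * m))
exp(-19 * 0.034) = exp(-0.6460) = 0.524138
a = 43.8 * (1 - 0.524138) = 20.842749
b = 1.56 / (1 + exp(-19.5 * m))
exp(-19.5 * 0.034) = exp(-0.6630) = 0.515303
b = 1.56 / (1 + 0.515303) = 1.029497
Hb / (g * T^2) = 3.22 / (9.81 * 11.6^2) = 3.22 / 1320.0336 = 0.00243933
gamma_b = b - a * Hb/(g*T^2) = 1.029497 - 20.842749 * 0.00243933 = 0.978655
db = Hb / gamma_b = 3.22 / 0.978655
db = 3.2902 m

3.2902


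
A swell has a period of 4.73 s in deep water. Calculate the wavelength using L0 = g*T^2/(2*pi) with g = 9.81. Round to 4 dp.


L0 = g * T^2 / (2 * pi)
L0 = 9.81 * 4.73^2 / (2 * pi)
L0 = 9.81 * 22.3729 / 6.28319
L0 = 219.4781 / 6.28319
L0 = 34.9310 m

34.9310


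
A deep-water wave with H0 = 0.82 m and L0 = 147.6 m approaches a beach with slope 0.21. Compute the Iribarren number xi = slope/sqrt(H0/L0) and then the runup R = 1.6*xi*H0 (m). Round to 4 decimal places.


xi = slope / sqrt(H0/L0)
H0/L0 = 0.82/147.6 = 0.005556
sqrt(0.005556) = 0.074536
xi = 0.21 / 0.074536 = 2.817446
R = 1.6 * xi * H0 = 1.6 * 2.817446 * 0.82
R = 3.6965 m

3.6965


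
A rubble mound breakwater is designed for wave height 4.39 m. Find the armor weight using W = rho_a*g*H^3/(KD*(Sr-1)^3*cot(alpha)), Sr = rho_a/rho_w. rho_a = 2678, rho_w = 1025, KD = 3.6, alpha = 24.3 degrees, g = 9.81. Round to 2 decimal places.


Sr = rho_a / rho_w = 2678 / 1025 = 2.612683
(Sr - 1) = 1.612683
(Sr - 1)^3 = 4.194179
cot(24.3) = 1 / tan(24.3) = 1 / 0.451517 = 2.214754
Numerator = 2678 * 9.81 * 4.39^3 = 2222660.5475
Denominator = 3.6 * 4.194179 * 2.214754 = 33.440677
W = 2222660.5475 / 33.440677
W = 66465.78 N

66465.78


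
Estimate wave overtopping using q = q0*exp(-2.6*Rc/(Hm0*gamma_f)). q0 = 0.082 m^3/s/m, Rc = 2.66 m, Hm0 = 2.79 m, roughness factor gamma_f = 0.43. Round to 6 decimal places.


q = q0 * exp(-2.6 * Rc / (Hm0 * gamma_f))
Exponent = -2.6 * 2.66 / (2.79 * 0.43)
= -2.6 * 2.66 / 1.1997
= -5.764775
exp(-5.764775) = 0.003136
q = 0.082 * 0.003136
q = 0.000257 m^3/s/m

0.000257


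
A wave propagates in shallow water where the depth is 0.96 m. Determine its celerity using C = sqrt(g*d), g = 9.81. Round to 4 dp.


Using the shallow-water approximation:
C = sqrt(g * d) = sqrt(9.81 * 0.96)
C = sqrt(9.4176)
C = 3.0688 m/s

3.0688


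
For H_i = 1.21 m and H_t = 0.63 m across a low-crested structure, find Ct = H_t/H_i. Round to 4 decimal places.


Ct = H_t / H_i
Ct = 0.63 / 1.21
Ct = 0.5207

0.5207


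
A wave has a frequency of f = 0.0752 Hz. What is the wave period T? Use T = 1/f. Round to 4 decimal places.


T = 1 / f
T = 1 / 0.0752
T = 13.2979 s

13.2979


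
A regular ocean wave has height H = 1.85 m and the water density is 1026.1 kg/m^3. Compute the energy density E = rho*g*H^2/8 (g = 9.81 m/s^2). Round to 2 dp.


E = (1/8) * rho * g * H^2
E = (1/8) * 1026.1 * 9.81 * 1.85^2
E = 0.125 * 1026.1 * 9.81 * 3.4225
E = 4306.38 J/m^2

4306.38


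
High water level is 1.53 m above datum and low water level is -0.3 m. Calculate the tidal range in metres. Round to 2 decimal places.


Tidal range = High water - Low water
Tidal range = 1.53 - (-0.3)
Tidal range = 1.83 m

1.83


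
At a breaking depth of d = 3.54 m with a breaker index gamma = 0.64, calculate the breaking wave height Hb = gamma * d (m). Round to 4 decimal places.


Hb = gamma * d
Hb = 0.64 * 3.54
Hb = 2.2656 m

2.2656


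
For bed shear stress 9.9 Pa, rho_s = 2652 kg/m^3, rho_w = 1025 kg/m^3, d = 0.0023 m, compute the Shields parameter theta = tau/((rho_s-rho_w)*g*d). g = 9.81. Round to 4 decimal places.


theta = tau / ((rho_s - rho_w) * g * d)
rho_s - rho_w = 2652 - 1025 = 1627
Denominator = 1627 * 9.81 * 0.0023 = 36.710001
theta = 9.9 / 36.710001
theta = 0.2697

0.2697


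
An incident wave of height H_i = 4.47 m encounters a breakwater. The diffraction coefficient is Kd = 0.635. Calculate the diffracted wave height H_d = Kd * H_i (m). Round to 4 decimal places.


H_d = Kd * H_i
H_d = 0.635 * 4.47
H_d = 2.8385 m

2.8385


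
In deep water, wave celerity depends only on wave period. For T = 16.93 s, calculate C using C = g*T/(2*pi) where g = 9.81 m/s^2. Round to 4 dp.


We use the deep-water celerity formula:
C = g * T / (2 * pi)
C = 9.81 * 16.93 / (2 * 3.14159...)
C = 166.083300 / 6.283185
C = 26.4330 m/s

26.4330


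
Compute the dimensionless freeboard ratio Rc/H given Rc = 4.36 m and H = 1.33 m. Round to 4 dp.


Relative freeboard = Rc / H
= 4.36 / 1.33
= 3.2782

3.2782


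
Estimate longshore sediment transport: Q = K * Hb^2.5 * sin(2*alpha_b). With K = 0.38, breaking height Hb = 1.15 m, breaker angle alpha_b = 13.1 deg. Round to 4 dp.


Q = K * Hb^2.5 * sin(2 * alpha_b)
Hb^2.5 = 1.15^2.5 = 1.418223
sin(2 * 13.1) = sin(26.2) = 0.441506
Q = 0.38 * 1.418223 * 0.441506
Q = 0.2379 m^3/s

0.2379


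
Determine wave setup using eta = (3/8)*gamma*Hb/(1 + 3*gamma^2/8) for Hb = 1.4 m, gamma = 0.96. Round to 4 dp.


eta = (3/8) * gamma * Hb / (1 + 3*gamma^2/8)
Numerator = (3/8) * 0.96 * 1.4 = 0.504000
Denominator = 1 + 3*0.96^2/8 = 1 + 0.345600 = 1.345600
eta = 0.504000 / 1.345600
eta = 0.3746 m

0.3746


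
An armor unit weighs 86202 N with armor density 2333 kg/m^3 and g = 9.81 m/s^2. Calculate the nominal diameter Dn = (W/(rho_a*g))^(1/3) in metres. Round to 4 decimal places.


V = W / (rho_a * g)
V = 86202 / (2333 * 9.81)
V = 86202 / 22886.73
V = 3.766462 m^3
Dn = V^(1/3) = 3.766462^(1/3)
Dn = 1.5559 m

1.5559


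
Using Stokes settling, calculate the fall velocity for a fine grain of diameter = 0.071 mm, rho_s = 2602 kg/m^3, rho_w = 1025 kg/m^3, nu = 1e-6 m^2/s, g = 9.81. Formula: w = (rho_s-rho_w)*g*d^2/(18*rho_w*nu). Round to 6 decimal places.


w = (rho_s - rho_w) * g * d^2 / (18 * rho_w * nu)
d = 0.071 mm = 0.000071 m
rho_s - rho_w = 2602 - 1025 = 1577
Numerator = 1577 * 9.81 * (0.000071)^2 = 0.000077986135
Denominator = 18 * 1025 * 1e-6 = 0.018450
w = 0.004227 m/s

0.004227


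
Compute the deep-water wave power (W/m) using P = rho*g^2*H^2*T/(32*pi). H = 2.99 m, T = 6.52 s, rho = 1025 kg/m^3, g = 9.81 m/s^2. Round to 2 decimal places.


P = rho * g^2 * H^2 * T / (32 * pi)
P = 1025 * 9.81^2 * 2.99^2 * 6.52 / (32 * pi)
P = 1025 * 96.2361 * 8.9401 * 6.52 / 100.53096
P = 57194.20 W/m

57194.20


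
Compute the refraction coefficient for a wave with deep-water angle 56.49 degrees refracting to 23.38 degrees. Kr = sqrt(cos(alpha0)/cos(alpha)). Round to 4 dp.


Kr = sqrt(cos(alpha0) / cos(alpha))
cos(56.49) = 0.552083
cos(23.38) = 0.917893
Kr = sqrt(0.552083 / 0.917893)
Kr = sqrt(0.601467)
Kr = 0.7755

0.7755


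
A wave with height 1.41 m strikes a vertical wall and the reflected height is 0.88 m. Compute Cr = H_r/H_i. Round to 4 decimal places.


Cr = H_r / H_i
Cr = 0.88 / 1.41
Cr = 0.6241

0.6241


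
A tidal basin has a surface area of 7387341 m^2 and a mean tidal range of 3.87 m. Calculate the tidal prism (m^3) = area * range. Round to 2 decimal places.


Tidal prism = Area * Tidal range
P = 7387341 * 3.87
P = 28589009.67 m^3

28589009.67


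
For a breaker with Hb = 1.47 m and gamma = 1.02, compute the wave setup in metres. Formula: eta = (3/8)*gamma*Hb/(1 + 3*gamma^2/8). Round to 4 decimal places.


eta = (3/8) * gamma * Hb / (1 + 3*gamma^2/8)
Numerator = (3/8) * 1.02 * 1.47 = 0.562275
Denominator = 1 + 3*1.02^2/8 = 1 + 0.390150 = 1.390150
eta = 0.562275 / 1.390150
eta = 0.4045 m

0.4045


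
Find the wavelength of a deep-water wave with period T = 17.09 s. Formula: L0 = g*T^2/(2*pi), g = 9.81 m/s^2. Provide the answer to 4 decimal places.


L0 = g * T^2 / (2 * pi)
L0 = 9.81 * 17.09^2 / (2 * pi)
L0 = 9.81 * 292.0681 / 6.28319
L0 = 2865.1881 / 6.28319
L0 = 456.0088 m

456.0088


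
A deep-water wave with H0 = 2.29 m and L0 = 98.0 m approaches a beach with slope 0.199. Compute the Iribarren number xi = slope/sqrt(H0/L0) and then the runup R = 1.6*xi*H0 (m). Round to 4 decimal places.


xi = slope / sqrt(H0/L0)
H0/L0 = 2.29/98.0 = 0.023367
sqrt(0.023367) = 0.152864
xi = 0.199 / 0.152864 = 1.301812
R = 1.6 * xi * H0 = 1.6 * 1.301812 * 2.29
R = 4.7698 m

4.7698


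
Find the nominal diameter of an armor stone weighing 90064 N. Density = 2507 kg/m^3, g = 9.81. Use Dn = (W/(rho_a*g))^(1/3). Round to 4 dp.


V = W / (rho_a * g)
V = 90064 / (2507 * 9.81)
V = 90064 / 24593.67
V = 3.662081 m^3
Dn = V^(1/3) = 3.662081^(1/3)
Dn = 1.5414 m

1.5414


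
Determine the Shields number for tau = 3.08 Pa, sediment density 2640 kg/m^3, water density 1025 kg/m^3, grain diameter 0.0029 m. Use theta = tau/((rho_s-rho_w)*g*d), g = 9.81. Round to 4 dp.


theta = tau / ((rho_s - rho_w) * g * d)
rho_s - rho_w = 2640 - 1025 = 1615
Denominator = 1615 * 9.81 * 0.0029 = 45.945135
theta = 3.08 / 45.945135
theta = 0.0670

0.0670


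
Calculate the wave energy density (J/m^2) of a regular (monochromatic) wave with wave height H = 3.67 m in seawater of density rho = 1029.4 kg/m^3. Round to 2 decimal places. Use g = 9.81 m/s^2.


E = (1/8) * rho * g * H^2
E = (1/8) * 1029.4 * 9.81 * 3.67^2
E = 0.125 * 1029.4 * 9.81 * 13.4689
E = 17001.82 J/m^2

17001.82


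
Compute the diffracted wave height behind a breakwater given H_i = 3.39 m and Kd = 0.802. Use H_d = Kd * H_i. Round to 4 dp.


H_d = Kd * H_i
H_d = 0.802 * 3.39
H_d = 2.7188 m

2.7188


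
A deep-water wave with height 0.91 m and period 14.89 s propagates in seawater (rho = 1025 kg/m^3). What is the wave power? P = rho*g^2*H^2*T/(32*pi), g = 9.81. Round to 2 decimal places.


P = rho * g^2 * H^2 * T / (32 * pi)
P = 1025 * 9.81^2 * 0.91^2 * 14.89 / (32 * pi)
P = 1025 * 96.2361 * 0.8281 * 14.89 / 100.53096
P = 12098.72 W/m

12098.72


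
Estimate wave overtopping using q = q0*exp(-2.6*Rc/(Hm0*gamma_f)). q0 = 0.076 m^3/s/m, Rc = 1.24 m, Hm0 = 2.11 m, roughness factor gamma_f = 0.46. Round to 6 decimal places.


q = q0 * exp(-2.6 * Rc / (Hm0 * gamma_f))
Exponent = -2.6 * 1.24 / (2.11 * 0.46)
= -2.6 * 1.24 / 0.9706
= -3.321657
exp(-3.321657) = 0.036093
q = 0.076 * 0.036093
q = 0.002743 m^3/s/m

0.002743


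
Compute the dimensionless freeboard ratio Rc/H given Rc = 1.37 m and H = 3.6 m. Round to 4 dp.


Relative freeboard = Rc / H
= 1.37 / 3.6
= 0.3806

0.3806


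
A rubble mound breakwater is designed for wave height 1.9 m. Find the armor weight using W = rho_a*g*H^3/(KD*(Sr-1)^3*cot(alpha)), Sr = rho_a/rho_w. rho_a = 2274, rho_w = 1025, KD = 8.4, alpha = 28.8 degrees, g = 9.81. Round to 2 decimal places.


Sr = rho_a / rho_w = 2274 / 1025 = 2.218537
(Sr - 1) = 1.218537
(Sr - 1)^3 = 1.809321
cot(28.8) = 1 / tan(28.8) = 1 / 0.549755 = 1.818993
Numerator = 2274 * 9.81 * 1.9^3 = 153010.1605
Denominator = 8.4 * 1.809321 * 1.818993 = 27.645605
W = 153010.1605 / 27.645605
W = 5534.70 N

5534.70


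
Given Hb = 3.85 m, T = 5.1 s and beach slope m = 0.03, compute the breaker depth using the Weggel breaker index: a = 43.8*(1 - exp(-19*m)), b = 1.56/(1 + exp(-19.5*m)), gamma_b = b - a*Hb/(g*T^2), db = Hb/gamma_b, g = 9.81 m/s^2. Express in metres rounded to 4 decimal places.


a = 43.8 * (1 - exp(-19 * m))
exp(-19 * 0.03) = exp(-0.5700) = 0.565525
a = 43.8 * (1 - 0.565525) = 19.029986
b = 1.56 / (1 + exp(-19.5 * m))
exp(-19.5 * 0.03) = exp(-0.5850) = 0.557106
b = 1.56 / (1 + 0.557106) = 1.001859
Hb / (g * T^2) = 3.85 / (9.81 * 5.1^2) = 3.85 / 255.1581 = 0.01508868
gamma_b = b - a * Hb/(g*T^2) = 1.001859 - 19.029986 * 0.01508868 = 0.714721
db = Hb / gamma_b = 3.85 / 0.714721
db = 5.3867 m

5.3867


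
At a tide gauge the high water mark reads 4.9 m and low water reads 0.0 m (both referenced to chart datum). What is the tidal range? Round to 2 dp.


Tidal range = High water - Low water
Tidal range = 4.9 - (0.0)
Tidal range = 4.90 m

4.90


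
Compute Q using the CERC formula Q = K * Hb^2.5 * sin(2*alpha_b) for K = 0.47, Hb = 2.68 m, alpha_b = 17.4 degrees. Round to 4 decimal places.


Q = K * Hb^2.5 * sin(2 * alpha_b)
Hb^2.5 = 2.68^2.5 = 11.758096
sin(2 * 17.4) = sin(34.8) = 0.570714
Q = 0.47 * 11.758096 * 0.570714
Q = 3.1539 m^3/s

3.1539


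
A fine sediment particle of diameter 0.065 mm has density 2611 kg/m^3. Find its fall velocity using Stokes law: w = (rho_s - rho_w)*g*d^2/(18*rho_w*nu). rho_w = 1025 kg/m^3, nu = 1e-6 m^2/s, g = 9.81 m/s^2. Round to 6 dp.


w = (rho_s - rho_w) * g * d^2 / (18 * rho_w * nu)
d = 0.065 mm = 0.000065 m
rho_s - rho_w = 2611 - 1025 = 1586
Numerator = 1586 * 9.81 * (0.000065)^2 = 0.000065735339
Denominator = 18 * 1025 * 1e-6 = 0.018450
w = 0.003563 m/s

0.003563


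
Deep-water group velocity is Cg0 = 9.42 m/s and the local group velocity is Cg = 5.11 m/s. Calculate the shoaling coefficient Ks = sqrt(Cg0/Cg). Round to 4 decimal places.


Ks = sqrt(Cg0 / Cg)
Ks = sqrt(9.42 / 5.11)
Ks = sqrt(1.8434)
Ks = 1.3577

1.3577


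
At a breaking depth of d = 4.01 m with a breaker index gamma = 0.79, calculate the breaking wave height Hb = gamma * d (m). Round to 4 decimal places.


Hb = gamma * d
Hb = 0.79 * 4.01
Hb = 3.1679 m

3.1679


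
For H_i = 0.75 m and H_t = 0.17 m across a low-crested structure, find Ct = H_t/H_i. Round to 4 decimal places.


Ct = H_t / H_i
Ct = 0.17 / 0.75
Ct = 0.2267

0.2267


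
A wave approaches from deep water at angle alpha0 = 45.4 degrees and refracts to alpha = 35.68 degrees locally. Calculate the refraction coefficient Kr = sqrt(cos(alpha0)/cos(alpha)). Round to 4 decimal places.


Kr = sqrt(cos(alpha0) / cos(alpha))
cos(45.4) = 0.702153
cos(35.68) = 0.812287
Kr = sqrt(0.702153 / 0.812287)
Kr = sqrt(0.864415)
Kr = 0.9297

0.9297


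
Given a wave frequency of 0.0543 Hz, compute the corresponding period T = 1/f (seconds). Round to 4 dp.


T = 1 / f
T = 1 / 0.0543
T = 18.4162 s

18.4162


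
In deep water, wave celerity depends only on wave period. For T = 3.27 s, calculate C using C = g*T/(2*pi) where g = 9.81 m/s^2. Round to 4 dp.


We use the deep-water celerity formula:
C = g * T / (2 * pi)
C = 9.81 * 3.27 / (2 * 3.14159...)
C = 32.078700 / 6.283185
C = 5.1055 m/s

5.1055
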